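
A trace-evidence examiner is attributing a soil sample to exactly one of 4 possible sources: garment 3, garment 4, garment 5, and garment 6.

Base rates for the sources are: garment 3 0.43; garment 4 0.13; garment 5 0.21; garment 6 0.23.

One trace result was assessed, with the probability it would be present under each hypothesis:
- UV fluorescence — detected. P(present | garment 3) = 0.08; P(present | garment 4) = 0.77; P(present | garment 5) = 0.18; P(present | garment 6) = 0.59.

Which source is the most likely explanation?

garment 6

For each hypothesis, the unnormalized posterior weight is prior × likelihood:
  garment 3: 0.43 × 0.08 = 0.0344
  garment 4: 0.13 × 0.77 = 0.1001
  garment 5: 0.21 × 0.18 = 0.0378
  garment 6: 0.23 × 0.59 = 0.1357
Normalizing constant Z = 0.0344 + 0.1001 + 0.0378 + 0.1357 = 0.308.
P(garment 3 | evidence) ≈ 0.0344 / 0.308 ≈ 0.112
P(garment 4 | evidence) ≈ 0.1001 / 0.308 ≈ 0.325
P(garment 5 | evidence) ≈ 0.0378 / 0.308 ≈ 0.123
P(garment 6 | evidence) ≈ 0.1357 / 0.308 ≈ 0.441
The largest is 0.441, so garment 6 is most probable.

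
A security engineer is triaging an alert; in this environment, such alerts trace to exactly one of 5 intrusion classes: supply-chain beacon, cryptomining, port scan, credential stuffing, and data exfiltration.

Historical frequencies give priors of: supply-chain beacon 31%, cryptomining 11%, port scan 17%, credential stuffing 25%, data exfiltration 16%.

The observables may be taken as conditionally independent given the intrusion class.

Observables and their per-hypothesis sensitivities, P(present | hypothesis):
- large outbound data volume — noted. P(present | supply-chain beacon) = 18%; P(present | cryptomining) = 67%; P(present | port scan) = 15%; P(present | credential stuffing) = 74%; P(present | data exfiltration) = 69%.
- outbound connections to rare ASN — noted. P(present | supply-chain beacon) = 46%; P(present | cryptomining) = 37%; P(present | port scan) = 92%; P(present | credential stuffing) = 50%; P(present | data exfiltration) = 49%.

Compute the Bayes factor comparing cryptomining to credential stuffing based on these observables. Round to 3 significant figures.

Joint likelihood of the observable pattern under each hypothesis:
  cryptomining: 0.67 × 0.37 = 0.2479
  credential stuffing: 0.74 × 0.50 = 0.37
Bayes factor = 0.2479 / 0.37 ≈ 0.670

0.670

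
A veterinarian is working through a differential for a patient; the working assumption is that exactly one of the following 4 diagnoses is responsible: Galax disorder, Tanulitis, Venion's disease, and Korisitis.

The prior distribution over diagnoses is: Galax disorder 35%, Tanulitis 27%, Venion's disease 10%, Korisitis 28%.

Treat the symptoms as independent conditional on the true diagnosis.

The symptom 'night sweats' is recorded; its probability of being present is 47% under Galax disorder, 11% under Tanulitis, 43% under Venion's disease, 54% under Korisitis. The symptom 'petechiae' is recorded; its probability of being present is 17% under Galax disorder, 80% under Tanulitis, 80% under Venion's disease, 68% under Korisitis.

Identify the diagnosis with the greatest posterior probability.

Korisitis

Multiply each prior by the joint likelihood of the symptom pattern:
  Galax disorder: 0.35 × 0.47 × 0.17 = 0.027965
  Tanulitis: 0.27 × 0.11 × 0.80 = 0.02376
  Venion's disease: 0.10 × 0.43 × 0.80 = 0.0344
  Korisitis: 0.28 × 0.54 × 0.68 = 0.10282
Normalizing constant Z = 0.027965 + 0.02376 + 0.0344 + 0.10282 = 0.18894.
P(Galax disorder | evidence) ≈ 0.027965 / 0.18894 ≈ 0.148
P(Tanulitis | evidence) ≈ 0.02376 / 0.18894 ≈ 0.126
P(Venion's disease | evidence) ≈ 0.0344 / 0.18894 ≈ 0.182
P(Korisitis | evidence) ≈ 0.10282 / 0.18894 ≈ 0.544
The largest is 0.544, so Korisitis is most probable.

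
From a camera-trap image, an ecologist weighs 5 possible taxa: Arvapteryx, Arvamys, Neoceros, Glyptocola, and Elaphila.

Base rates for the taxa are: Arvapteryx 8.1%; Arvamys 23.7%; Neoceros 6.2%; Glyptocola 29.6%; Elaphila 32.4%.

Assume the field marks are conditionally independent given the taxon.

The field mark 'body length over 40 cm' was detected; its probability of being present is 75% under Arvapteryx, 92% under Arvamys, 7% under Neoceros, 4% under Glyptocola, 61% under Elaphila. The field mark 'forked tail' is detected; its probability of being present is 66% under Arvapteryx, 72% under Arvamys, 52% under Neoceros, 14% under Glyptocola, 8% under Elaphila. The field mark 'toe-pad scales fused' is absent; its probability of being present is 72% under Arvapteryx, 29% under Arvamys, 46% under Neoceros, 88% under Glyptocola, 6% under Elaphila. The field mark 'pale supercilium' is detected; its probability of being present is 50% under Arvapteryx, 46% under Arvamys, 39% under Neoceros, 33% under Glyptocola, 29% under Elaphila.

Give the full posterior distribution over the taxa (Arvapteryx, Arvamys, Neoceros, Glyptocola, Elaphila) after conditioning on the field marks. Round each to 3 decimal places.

For each hypothesis, the unnormalized posterior weight is prior × product of the field mark likelihoods (using 1 − P(present | H) for each absent field mark):
  Arvapteryx: 0.081 × 0.75 × 0.66 × (1 − 0.72) × 0.50 = 0.0056133
  Arvamys: 0.237 × 0.92 × 0.72 × (1 − 0.29) × 0.46 = 0.051273
  Neoceros: 0.062 × 0.07 × 0.52 × (1 − 0.46) × 0.39 = 0.00047528
  Glyptocola: 0.296 × 0.04 × 0.14 × (1 − 0.88) × 0.33 = 6.5641e-05
  Elaphila: 0.324 × 0.61 × 0.08 × (1 − 0.06) × 0.29 = 0.0043101
The unnormalized weights sum to 0.061737.
P(Arvapteryx | evidence) = 0.0056133 / 0.061737 ≈ 0.091
P(Arvamys | evidence) = 0.051273 / 0.061737 ≈ 0.831
P(Neoceros | evidence) = 0.00047528 / 0.061737 ≈ 0.008
P(Glyptocola | evidence) = 6.5641e-05 / 0.061737 ≈ 0.001
P(Elaphila | evidence) = 0.0043101 / 0.061737 ≈ 0.070

0.091, 0.831, 0.008, 0.001, 0.070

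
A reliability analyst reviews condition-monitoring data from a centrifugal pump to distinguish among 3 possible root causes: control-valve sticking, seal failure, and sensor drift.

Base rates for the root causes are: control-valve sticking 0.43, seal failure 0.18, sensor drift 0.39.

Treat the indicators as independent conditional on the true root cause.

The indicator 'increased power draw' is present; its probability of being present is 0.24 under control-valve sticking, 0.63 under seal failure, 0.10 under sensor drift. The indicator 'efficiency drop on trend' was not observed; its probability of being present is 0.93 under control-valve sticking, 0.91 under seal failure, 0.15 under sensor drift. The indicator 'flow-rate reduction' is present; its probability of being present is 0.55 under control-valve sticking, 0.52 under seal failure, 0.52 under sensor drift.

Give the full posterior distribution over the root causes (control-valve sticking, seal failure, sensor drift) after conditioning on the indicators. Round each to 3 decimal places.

0.150, 0.200, 0.650

For each hypothesis, the unnormalized posterior weight is prior × product of the indicator likelihoods (using 1 − P(present | H) for each absent indicator):
  control-valve sticking: 0.43 × 0.24 × (1 − 0.93) × 0.55 = 0.0039732
  seal failure: 0.18 × 0.63 × (1 − 0.91) × 0.52 = 0.0053071
  sensor drift: 0.39 × 0.10 × (1 − 0.15) × 0.52 = 0.017238
Normalizing constant Z = 0.0039732 + 0.0053071 + 0.017238 = 0.026518.
P(control-valve sticking | evidence) = 0.0039732 / 0.026518 ≈ 0.150
P(seal failure | evidence) = 0.0053071 / 0.026518 ≈ 0.200
P(sensor drift | evidence) = 0.017238 / 0.026518 ≈ 0.650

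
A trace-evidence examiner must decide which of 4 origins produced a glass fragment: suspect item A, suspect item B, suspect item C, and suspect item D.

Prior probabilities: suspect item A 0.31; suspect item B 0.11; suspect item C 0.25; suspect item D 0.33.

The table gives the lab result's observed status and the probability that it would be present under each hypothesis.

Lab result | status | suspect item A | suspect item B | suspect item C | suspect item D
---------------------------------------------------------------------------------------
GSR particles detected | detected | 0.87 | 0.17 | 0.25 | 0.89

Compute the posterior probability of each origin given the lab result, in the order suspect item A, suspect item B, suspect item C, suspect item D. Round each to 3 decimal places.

0.418, 0.029, 0.097, 0.456

By Bayes' rule, the unnormalized weight for each hypothesis is prior × likelihood:
  suspect item A: 0.31 × 0.87 = 0.2697
  suspect item B: 0.11 × 0.17 = 0.0187
  suspect item C: 0.25 × 0.25 = 0.0625
  suspect item D: 0.33 × 0.89 = 0.2937
The unnormalized weights sum to 0.6446.
P(suspect item A | evidence) = 0.2697 / 0.6446 ≈ 0.418
P(suspect item B | evidence) = 0.0187 / 0.6446 ≈ 0.029
P(suspect item C | evidence) = 0.0625 / 0.6446 ≈ 0.097
P(suspect item D | evidence) = 0.2937 / 0.6446 ≈ 0.456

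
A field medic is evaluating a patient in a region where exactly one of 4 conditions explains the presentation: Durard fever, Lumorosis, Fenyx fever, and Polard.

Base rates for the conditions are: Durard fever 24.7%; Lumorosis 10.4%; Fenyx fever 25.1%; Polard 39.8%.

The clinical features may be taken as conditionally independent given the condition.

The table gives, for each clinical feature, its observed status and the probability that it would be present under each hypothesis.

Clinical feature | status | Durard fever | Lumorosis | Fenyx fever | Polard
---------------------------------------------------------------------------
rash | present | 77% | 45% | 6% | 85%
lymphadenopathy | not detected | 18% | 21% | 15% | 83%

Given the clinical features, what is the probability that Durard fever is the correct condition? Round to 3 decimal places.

By Bayes' rule with conditional independence, the unnormalized weight for each hypothesis is prior × ∏ likelihoods (using 1 − P(present | H) for each absent clinical feature):
  Durard fever: 0.247 × 0.77 × (1 − 0.18) = 0.15596
  Lumorosis: 0.104 × 0.45 × (1 − 0.21) = 0.036972
  Fenyx fever: 0.251 × 0.06 × (1 − 0.15) = 0.012801
  Polard: 0.398 × 0.85 × (1 − 0.83) = 0.057511
The unnormalized weights sum to 0.26324.
P(Durard fever | evidence) = 0.15596 / 0.26324 ≈ 0.592.

0.592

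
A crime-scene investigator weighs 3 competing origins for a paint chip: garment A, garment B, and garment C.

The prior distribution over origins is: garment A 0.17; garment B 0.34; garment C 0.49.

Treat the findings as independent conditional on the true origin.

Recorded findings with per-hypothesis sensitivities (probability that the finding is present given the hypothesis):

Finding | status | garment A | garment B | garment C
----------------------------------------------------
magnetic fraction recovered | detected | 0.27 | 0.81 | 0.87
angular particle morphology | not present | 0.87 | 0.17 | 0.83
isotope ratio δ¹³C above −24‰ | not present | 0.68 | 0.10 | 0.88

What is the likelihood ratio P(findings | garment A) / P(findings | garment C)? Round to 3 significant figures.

0.633

Take the product of per-finding likelihoods under each hypothesis (using 1 − P(present | H) for each absent finding), then divide.
  garment A: 0.27 × (1 − 0.87) × (1 − 0.68) = 0.011232
  garment C: 0.87 × (1 − 0.83) × (1 − 0.88) = 0.017748
Bayes factor = 0.011232 / 0.017748 ≈ 0.633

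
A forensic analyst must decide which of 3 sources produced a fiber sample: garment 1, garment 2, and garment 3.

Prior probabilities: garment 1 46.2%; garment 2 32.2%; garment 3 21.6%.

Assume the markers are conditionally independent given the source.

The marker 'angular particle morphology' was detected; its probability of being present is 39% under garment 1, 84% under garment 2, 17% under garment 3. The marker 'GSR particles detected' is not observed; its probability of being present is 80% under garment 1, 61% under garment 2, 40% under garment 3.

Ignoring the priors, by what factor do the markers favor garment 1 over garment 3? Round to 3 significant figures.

The Bayes factor is the ratio of the joint likelihoods of the marker pattern under the two hypotheses (using 1 − P(present | H) for each absent marker).
  garment 1: 0.39 × (1 − 0.80) = 0.078
  garment 3: 0.17 × (1 − 0.40) = 0.102
Bayes factor = 0.078 / 0.102 ≈ 0.765

0.765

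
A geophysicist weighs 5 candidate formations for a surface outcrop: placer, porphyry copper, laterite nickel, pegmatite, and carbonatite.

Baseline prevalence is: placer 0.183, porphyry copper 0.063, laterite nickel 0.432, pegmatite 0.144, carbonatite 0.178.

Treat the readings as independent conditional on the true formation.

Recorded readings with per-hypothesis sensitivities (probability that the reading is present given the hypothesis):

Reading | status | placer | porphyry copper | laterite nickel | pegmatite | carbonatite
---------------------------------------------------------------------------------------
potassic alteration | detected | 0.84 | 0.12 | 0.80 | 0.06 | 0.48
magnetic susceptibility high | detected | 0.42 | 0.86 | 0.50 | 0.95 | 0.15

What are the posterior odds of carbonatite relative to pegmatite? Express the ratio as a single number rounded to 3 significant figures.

1.56

Posterior odds equal prior odds times the likelihood ratio; only the two competing hypotheses matter.
  carbonatite: 0.178 × 0.48 × 0.15 = 0.012816
  pegmatite: 0.144 × 0.06 × 0.95 = 0.008208
Posterior odds = 0.012816 / 0.008208 ≈ 1.56.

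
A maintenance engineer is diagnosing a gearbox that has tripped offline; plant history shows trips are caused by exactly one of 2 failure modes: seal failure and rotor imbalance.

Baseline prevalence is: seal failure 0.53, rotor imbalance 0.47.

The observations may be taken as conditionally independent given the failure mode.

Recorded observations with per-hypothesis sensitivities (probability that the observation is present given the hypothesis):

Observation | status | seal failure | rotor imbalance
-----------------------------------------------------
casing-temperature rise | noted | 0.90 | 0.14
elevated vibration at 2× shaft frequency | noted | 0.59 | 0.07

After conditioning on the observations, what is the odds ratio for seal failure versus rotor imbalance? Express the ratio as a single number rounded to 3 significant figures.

The normalizing constant cancels in an odds ratio, so compute prior × likelihood for the two hypotheses only:
  seal failure: 0.53 × 0.90 × 0.59 = 0.28143
  rotor imbalance: 0.47 × 0.14 × 0.07 = 0.004606
Posterior odds = 0.28143 / 0.004606 ≈ 61.1.

61.1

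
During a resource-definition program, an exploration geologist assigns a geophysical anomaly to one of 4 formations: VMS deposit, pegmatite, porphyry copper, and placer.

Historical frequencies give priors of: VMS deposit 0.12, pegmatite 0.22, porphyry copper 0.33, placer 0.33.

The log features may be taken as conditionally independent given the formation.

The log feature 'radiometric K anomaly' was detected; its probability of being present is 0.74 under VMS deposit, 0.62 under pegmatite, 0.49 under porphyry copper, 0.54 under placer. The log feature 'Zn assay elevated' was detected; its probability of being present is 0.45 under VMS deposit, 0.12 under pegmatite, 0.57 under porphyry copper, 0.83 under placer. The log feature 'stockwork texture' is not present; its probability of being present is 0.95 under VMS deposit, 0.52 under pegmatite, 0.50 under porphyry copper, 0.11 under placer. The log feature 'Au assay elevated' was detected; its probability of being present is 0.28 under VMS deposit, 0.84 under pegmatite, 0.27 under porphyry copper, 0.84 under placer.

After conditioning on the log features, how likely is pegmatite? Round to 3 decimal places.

By Bayes' rule with conditional independence, the unnormalized weight for each hypothesis is prior × ∏ likelihoods (using 1 − P(present | H) for each absent log feature):
  VMS deposit: 0.12 × 0.74 × 0.45 × (1 − 0.95) × 0.28 = 0.00055944
  pegmatite: 0.22 × 0.62 × 0.12 × (1 − 0.52) × 0.84 = 0.0065996
  porphyry copper: 0.33 × 0.49 × 0.57 × (1 − 0.50) × 0.27 = 0.012443
  placer: 0.33 × 0.54 × 0.83 × (1 − 0.11) × 0.84 = 0.11057
Normalizing constant Z = 0.00055944 + 0.0065996 + 0.012443 + 0.11057 = 0.13018.
P(pegmatite | evidence) = 0.0065996 / 0.13018 ≈ 0.051.

0.051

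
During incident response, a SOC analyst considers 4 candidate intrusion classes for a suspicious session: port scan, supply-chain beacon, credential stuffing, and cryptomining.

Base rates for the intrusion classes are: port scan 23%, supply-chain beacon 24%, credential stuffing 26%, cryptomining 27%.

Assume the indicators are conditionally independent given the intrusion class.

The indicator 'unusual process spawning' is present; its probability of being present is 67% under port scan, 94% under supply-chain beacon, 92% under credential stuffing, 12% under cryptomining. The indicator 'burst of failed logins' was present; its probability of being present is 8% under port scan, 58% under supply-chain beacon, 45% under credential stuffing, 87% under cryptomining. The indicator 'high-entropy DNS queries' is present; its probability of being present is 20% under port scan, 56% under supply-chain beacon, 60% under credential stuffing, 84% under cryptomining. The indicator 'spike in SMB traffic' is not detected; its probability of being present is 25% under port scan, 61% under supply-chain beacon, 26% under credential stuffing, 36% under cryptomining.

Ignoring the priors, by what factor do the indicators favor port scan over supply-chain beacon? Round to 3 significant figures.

0.0675

Joint likelihood of the indicator pattern under each hypothesis (using 1 − P(present | H) for each absent indicator):
  port scan: 0.67 × 0.08 × 0.20 × (1 − 0.25) = 0.00804
  supply-chain beacon: 0.94 × 0.58 × 0.56 × (1 − 0.61) = 0.11907
Bayes factor = 0.00804 / 0.11907 ≈ 0.0675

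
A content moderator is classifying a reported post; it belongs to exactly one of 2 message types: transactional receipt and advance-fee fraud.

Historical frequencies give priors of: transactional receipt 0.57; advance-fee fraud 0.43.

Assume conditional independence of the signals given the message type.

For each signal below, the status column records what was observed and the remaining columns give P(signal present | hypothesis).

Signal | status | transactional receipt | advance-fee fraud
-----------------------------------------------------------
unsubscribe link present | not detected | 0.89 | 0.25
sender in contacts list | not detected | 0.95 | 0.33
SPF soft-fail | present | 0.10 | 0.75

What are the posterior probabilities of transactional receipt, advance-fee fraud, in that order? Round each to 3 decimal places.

By Bayes' rule with conditional independence, the unnormalized weight for each hypothesis is prior × ∏ likelihoods (using 1 − P(present | H) for each absent signal):
  transactional receipt: 0.57 × (1 − 0.89) × (1 − 0.95) × 0.10 = 0.0003135
  advance-fee fraud: 0.43 × (1 − 0.25) × (1 − 0.33) × 0.75 = 0.16206
Normalizing constant Z = 0.0003135 + 0.16206 = 0.16237.
P(transactional receipt | evidence) = 0.0003135 / 0.16237 ≈ 0.002
P(advance-fee fraud | evidence) = 0.16206 / 0.16237 ≈ 0.998

0.002, 0.998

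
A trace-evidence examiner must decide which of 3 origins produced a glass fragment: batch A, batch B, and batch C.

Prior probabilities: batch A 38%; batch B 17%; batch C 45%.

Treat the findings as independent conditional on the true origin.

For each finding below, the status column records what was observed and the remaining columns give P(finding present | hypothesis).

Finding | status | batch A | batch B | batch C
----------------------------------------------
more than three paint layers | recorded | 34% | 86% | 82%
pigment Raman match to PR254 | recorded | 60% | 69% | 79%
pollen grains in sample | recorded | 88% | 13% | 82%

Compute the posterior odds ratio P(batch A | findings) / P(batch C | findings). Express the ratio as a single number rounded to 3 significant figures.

Unnormalized posterior weight (prior times the finding likelihoods) for each of the two hypotheses:
  batch A: 0.38 × 0.34 × 0.60 × 0.88 = 0.068218
  batch C: 0.45 × 0.82 × 0.79 × 0.82 = 0.23904
Posterior odds = 0.068218 / 0.23904 ≈ 0.285.

0.285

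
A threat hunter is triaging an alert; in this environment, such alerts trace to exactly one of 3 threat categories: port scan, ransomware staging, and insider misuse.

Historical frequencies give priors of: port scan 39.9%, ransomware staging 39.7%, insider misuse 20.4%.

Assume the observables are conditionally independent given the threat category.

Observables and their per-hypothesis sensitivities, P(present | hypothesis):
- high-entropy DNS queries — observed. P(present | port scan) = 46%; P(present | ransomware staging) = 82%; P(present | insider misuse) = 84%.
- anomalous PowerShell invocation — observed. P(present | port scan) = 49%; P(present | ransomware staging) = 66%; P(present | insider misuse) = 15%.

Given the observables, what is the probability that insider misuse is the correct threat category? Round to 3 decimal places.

For each hypothesis, the unnormalized posterior weight is prior × product of the observable likelihoods:
  port scan: 0.399 × 0.46 × 0.49 = 0.089935
  ransomware staging: 0.397 × 0.82 × 0.66 = 0.21486
  insider misuse: 0.204 × 0.84 × 0.15 = 0.025704
The unnormalized weights sum to 0.33049.
P(insider misuse | evidence) = 0.025704 / 0.33049 ≈ 0.078.

0.078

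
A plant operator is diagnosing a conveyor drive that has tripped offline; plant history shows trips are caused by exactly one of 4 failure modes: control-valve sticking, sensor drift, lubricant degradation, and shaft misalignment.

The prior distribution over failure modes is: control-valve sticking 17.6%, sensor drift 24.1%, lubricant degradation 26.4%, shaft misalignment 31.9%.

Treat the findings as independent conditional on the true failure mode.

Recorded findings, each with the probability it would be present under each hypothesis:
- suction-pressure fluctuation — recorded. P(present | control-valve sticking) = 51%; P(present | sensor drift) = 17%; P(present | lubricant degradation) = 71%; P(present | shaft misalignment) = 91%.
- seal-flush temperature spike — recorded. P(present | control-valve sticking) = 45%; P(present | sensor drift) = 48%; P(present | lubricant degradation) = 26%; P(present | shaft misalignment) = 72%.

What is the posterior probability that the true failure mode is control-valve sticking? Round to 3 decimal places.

0.127

For each hypothesis, the unnormalized posterior weight is prior × product of the finding likelihoods:
  control-valve sticking: 0.176 × 0.51 × 0.45 = 0.040392
  sensor drift: 0.241 × 0.17 × 0.48 = 0.019666
  lubricant degradation: 0.264 × 0.71 × 0.26 = 0.048734
  shaft misalignment: 0.319 × 0.91 × 0.72 = 0.20901
Normalizing constant Z = 0.040392 + 0.019666 + 0.048734 + 0.20901 = 0.3178.
P(control-valve sticking | evidence) = 0.040392 / 0.3178 ≈ 0.127.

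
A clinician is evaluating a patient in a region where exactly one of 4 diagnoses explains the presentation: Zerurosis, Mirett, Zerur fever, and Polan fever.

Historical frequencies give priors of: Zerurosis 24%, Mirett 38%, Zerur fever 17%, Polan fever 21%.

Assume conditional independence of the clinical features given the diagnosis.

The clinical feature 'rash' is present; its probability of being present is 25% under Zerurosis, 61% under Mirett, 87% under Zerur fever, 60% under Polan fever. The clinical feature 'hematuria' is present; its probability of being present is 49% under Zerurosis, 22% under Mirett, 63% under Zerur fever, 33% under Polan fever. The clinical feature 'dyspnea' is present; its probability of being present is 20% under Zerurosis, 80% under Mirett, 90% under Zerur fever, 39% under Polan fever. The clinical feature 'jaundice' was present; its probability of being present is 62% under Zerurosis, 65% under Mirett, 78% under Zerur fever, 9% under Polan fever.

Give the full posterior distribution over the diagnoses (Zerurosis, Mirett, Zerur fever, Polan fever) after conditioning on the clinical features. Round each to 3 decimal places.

0.038, 0.273, 0.674, 0.015

By Bayes' rule with conditional independence, the unnormalized weight for each hypothesis is prior × ∏ likelihoods:
  Zerurosis: 0.24 × 0.25 × 0.49 × 0.20 × 0.62 = 0.0036456
  Mirett: 0.38 × 0.61 × 0.22 × 0.80 × 0.65 = 0.026518
  Zerur fever: 0.17 × 0.87 × 0.63 × 0.90 × 0.78 = 0.06541
  Polan fever: 0.21 × 0.60 × 0.33 × 0.39 × 0.09 = 0.0014595
Normalizing constant Z = 0.0036456 + 0.026518 + 0.06541 + 0.0014595 = 0.097033.
P(Zerurosis | evidence) = 0.0036456 / 0.097033 ≈ 0.038
P(Mirett | evidence) = 0.026518 / 0.097033 ≈ 0.273
P(Zerur fever | evidence) = 0.06541 / 0.097033 ≈ 0.674
P(Polan fever | evidence) = 0.0014595 / 0.097033 ≈ 0.015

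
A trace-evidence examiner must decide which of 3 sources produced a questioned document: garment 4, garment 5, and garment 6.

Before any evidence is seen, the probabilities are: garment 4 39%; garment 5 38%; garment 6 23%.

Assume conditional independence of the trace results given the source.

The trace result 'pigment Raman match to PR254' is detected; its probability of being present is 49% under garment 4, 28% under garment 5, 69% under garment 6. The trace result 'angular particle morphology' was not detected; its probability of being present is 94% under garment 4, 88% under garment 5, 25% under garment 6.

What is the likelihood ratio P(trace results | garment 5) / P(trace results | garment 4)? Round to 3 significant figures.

1.14

Joint likelihood of the trace result pattern under each hypothesis (using 1 − P(present | H) for each absent trace result):
  garment 5: 0.28 × (1 − 0.88) = 0.0336
  garment 4: 0.49 × (1 − 0.94) = 0.0294
Bayes factor = 0.0336 / 0.0294 ≈ 1.14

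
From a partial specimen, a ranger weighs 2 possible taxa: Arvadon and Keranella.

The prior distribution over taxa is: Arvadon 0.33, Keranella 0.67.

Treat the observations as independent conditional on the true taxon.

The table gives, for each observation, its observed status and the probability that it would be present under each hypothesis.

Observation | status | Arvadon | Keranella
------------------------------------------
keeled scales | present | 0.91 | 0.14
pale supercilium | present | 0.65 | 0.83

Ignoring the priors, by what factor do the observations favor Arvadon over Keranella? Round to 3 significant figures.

The Bayes factor is the ratio of the joint likelihoods of the evidence pattern under the two hypotheses.
  Arvadon: 0.91 × 0.65 = 0.5915
  Keranella: 0.14 × 0.83 = 0.1162
Bayes factor = 0.5915 / 0.1162 ≈ 5.09

5.09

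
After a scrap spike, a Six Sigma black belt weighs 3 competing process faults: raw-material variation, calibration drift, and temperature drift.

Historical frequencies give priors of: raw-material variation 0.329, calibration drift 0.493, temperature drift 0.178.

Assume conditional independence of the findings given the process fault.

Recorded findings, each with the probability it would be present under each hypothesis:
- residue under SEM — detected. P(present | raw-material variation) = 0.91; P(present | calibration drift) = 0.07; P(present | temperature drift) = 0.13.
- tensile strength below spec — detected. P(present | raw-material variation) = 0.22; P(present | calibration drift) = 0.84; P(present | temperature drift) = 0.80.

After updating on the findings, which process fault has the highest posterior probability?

raw-material variation

For each hypothesis, the unnormalized posterior weight is prior × product of the finding likelihoods:
  raw-material variation: 0.329 × 0.91 × 0.22 = 0.065866
  calibration drift: 0.493 × 0.07 × 0.84 = 0.028988
  temperature drift: 0.178 × 0.13 × 0.80 = 0.018512
The unnormalized weights sum to 0.11337.
P(raw-material variation | evidence) ≈ 0.065866 / 0.11337 ≈ 0.581
P(calibration drift | evidence) ≈ 0.028988 / 0.11337 ≈ 0.256
P(temperature drift | evidence) ≈ 0.018512 / 0.11337 ≈ 0.163
The largest is 0.581, so raw-material variation is most probable.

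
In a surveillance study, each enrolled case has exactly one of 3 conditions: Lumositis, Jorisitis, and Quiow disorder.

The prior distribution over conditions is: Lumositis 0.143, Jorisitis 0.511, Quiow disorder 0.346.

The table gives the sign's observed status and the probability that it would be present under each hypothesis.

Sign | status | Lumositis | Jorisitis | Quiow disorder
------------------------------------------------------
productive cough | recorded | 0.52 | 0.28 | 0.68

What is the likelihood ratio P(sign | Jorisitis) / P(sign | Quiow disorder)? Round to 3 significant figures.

The Bayes factor is the ratio of the two likelihoods.
  Jorisitis: 0.28
  Quiow disorder: 0.68
Bayes factor = 0.28 / 0.68 ≈ 0.412

0.412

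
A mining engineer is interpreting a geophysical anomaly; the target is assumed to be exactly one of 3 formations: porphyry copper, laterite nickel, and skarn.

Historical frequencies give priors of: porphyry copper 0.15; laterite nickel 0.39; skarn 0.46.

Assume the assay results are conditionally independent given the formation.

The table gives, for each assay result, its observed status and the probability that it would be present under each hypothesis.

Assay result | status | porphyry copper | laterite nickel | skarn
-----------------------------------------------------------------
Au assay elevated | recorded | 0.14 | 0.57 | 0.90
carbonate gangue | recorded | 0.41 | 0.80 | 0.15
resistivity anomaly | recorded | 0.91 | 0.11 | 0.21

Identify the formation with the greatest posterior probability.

Multiply each prior by the joint likelihood of the assay result pattern:
  porphyry copper: 0.15 × 0.14 × 0.41 × 0.91 = 0.0078351
  laterite nickel: 0.39 × 0.57 × 0.80 × 0.11 = 0.019562
  skarn: 0.46 × 0.90 × 0.15 × 0.21 = 0.013041
The unnormalized weights sum to 0.040439.
P(porphyry copper | evidence) ≈ 0.0078351 / 0.040439 ≈ 0.194
P(laterite nickel | evidence) ≈ 0.019562 / 0.040439 ≈ 0.484
P(skarn | evidence) ≈ 0.013041 / 0.040439 ≈ 0.322
The largest is 0.484, so laterite nickel is most probable.

laterite nickel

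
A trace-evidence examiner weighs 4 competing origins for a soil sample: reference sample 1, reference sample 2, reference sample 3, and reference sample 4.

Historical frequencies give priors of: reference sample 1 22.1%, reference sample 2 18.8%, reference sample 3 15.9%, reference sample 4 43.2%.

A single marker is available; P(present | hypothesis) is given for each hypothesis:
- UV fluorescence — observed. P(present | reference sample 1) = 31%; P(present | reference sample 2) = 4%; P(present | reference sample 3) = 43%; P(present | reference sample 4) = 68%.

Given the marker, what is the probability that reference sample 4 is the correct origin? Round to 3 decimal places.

For each hypothesis, the unnormalized posterior weight is prior × likelihood:
  reference sample 1: 0.221 × 0.31 = 0.06851
  reference sample 2: 0.188 × 0.04 = 0.00752
  reference sample 3: 0.159 × 0.43 = 0.06837
  reference sample 4: 0.432 × 0.68 = 0.29376
Normalizing constant Z = 0.06851 + 0.00752 + 0.06837 + 0.29376 = 0.43816.
P(reference sample 4 | evidence) = 0.29376 / 0.43816 ≈ 0.670.

0.670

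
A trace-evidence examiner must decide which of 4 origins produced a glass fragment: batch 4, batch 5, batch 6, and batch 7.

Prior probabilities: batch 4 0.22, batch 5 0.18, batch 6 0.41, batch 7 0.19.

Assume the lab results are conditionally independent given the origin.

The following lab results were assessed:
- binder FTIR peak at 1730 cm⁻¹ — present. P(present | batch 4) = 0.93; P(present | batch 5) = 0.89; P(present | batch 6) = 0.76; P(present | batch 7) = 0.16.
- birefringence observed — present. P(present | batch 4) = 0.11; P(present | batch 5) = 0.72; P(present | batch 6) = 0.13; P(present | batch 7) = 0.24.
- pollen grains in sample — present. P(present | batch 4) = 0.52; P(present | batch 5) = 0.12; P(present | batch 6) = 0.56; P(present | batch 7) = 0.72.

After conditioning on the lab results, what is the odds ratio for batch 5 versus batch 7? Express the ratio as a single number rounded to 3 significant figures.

2.63

The normalizing constant cancels in an odds ratio, so compute prior × likelihood for the two hypotheses only:
  batch 5: 0.18 × 0.89 × 0.72 × 0.12 = 0.013841
  batch 7: 0.19 × 0.16 × 0.24 × 0.72 = 0.0052531
Posterior odds = 0.013841 / 0.0052531 ≈ 2.63.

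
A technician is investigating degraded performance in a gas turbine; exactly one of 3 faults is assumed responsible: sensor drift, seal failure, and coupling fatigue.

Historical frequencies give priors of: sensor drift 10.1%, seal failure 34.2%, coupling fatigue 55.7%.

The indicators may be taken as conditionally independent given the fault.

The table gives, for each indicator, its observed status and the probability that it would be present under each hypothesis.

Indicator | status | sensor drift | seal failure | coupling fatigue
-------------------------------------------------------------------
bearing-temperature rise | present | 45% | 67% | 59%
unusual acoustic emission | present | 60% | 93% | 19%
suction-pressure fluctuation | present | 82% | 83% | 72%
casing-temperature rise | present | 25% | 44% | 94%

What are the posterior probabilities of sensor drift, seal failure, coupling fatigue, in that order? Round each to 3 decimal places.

By Bayes' rule with conditional independence, the unnormalized weight for each hypothesis is prior × ∏ likelihoods:
  sensor drift: 0.101 × 0.45 × 0.60 × 0.82 × 0.25 = 0.0055904
  seal failure: 0.342 × 0.67 × 0.93 × 0.83 × 0.44 = 0.077824
  coupling fatigue: 0.557 × 0.59 × 0.19 × 0.72 × 0.94 = 0.042259
Marginal likelihood of the evidence = 0.12567.
P(sensor drift | evidence) = 0.0055904 / 0.12567 ≈ 0.044
P(seal failure | evidence) = 0.077824 / 0.12567 ≈ 0.619
P(coupling fatigue | evidence) = 0.042259 / 0.12567 ≈ 0.336

0.044, 0.619, 0.336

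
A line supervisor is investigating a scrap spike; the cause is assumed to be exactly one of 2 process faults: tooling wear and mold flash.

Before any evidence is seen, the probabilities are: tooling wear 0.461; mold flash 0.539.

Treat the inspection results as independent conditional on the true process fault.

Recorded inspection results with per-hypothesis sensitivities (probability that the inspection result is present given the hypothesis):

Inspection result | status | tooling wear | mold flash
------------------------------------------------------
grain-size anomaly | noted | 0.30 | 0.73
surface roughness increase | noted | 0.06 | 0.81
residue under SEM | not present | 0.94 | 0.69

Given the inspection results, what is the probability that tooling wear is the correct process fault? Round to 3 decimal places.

0.005

For each hypothesis, the unnormalized posterior weight is prior × product of the inspection result likelihoods (using 1 − P(present | H) for each absent inspection result):
  tooling wear: 0.461 × 0.30 × 0.06 × (1 − 0.94) = 0.00049788
  mold flash: 0.539 × 0.73 × 0.81 × (1 − 0.69) = 0.0988
Marginal likelihood of the evidence = 0.099298.
P(tooling wear | evidence) = 0.00049788 / 0.099298 ≈ 0.005.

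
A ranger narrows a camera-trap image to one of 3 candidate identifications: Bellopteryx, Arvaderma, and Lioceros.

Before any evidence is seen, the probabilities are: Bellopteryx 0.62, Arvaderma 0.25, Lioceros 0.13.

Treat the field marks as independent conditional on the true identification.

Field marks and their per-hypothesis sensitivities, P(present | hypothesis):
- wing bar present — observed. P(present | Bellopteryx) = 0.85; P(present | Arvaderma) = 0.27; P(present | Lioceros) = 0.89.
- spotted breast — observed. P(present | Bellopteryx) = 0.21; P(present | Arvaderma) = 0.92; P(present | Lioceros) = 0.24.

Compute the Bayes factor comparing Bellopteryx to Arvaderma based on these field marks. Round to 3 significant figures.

0.719

Take the product of per-field mark likelihoods under each hypothesis, then divide.
  Bellopteryx: 0.85 × 0.21 = 0.1785
  Arvaderma: 0.27 × 0.92 = 0.2484
Bayes factor = 0.1785 / 0.2484 ≈ 0.719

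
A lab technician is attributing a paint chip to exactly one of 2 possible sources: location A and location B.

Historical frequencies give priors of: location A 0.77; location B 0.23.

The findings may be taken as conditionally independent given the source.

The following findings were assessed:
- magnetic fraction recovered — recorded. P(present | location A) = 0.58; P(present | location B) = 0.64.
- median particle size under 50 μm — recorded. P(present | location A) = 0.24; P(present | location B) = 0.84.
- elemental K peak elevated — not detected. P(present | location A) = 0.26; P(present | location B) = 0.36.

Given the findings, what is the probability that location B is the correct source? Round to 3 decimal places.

For each hypothesis, the unnormalized posterior weight is prior × product of the finding likelihoods (using 1 − P(present | H) for each absent finding):
  location A: 0.77 × 0.58 × 0.24 × (1 − 0.26) = 0.079316
  location B: 0.23 × 0.64 × 0.84 × (1 − 0.36) = 0.079135
Marginal likelihood of the evidence = 0.15845.
P(location B | evidence) = 0.079135 / 0.15845 ≈ 0.499.

0.499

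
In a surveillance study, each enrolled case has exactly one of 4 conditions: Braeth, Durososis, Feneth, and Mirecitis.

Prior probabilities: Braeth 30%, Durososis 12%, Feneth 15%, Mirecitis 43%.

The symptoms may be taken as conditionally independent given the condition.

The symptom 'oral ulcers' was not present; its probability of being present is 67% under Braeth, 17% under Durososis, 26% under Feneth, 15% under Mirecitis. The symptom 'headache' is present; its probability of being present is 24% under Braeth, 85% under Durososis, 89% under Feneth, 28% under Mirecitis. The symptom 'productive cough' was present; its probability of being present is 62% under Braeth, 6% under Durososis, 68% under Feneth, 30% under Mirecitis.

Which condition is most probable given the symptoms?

Feneth

By Bayes' rule with conditional independence, the unnormalized weight for each hypothesis is prior × ∏ likelihoods (using 1 − P(present | H) for each absent symptom):
  Braeth: 0.30 × (1 − 0.67) × 0.24 × 0.62 = 0.014731
  Durososis: 0.12 × (1 − 0.17) × 0.85 × 0.06 = 0.0050796
  Feneth: 0.15 × (1 − 0.26) × 0.89 × 0.68 = 0.067177
  Mirecitis: 0.43 × (1 − 0.15) × 0.28 × 0.30 = 0.030702
Marginal likelihood of the evidence = 0.11769.
P(Braeth | evidence) ≈ 0.014731 / 0.11769 ≈ 0.125
P(Durososis | evidence) ≈ 0.0050796 / 0.11769 ≈ 0.043
P(Feneth | evidence) ≈ 0.067177 / 0.11769 ≈ 0.571
P(Mirecitis | evidence) ≈ 0.030702 / 0.11769 ≈ 0.261
The largest is 0.571, so Feneth is most probable.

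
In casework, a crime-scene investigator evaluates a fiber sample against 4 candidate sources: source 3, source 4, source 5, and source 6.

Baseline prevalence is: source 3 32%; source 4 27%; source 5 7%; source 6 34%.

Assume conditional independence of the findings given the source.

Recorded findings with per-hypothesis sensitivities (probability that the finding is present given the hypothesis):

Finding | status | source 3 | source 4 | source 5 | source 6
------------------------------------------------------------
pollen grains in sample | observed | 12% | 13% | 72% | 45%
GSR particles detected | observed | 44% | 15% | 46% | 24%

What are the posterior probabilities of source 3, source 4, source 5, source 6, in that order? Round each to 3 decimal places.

For each hypothesis, the unnormalized posterior weight is prior × product of the finding likelihoods:
  source 3: 0.32 × 0.12 × 0.44 = 0.016896
  source 4: 0.27 × 0.13 × 0.15 = 0.005265
  source 5: 0.07 × 0.72 × 0.46 = 0.023184
  source 6: 0.34 × 0.45 × 0.24 = 0.03672
Marginal likelihood of the evidence = 0.082065.
P(source 3 | evidence) = 0.016896 / 0.082065 ≈ 0.206
P(source 4 | evidence) = 0.005265 / 0.082065 ≈ 0.064
P(source 5 | evidence) = 0.023184 / 0.082065 ≈ 0.283
P(source 6 | evidence) = 0.03672 / 0.082065 ≈ 0.447

0.206, 0.064, 0.283, 0.447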